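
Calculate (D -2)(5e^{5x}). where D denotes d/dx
15 e^{5 x}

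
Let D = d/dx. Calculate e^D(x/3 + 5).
\frac{x}{3} + \frac{16}{3}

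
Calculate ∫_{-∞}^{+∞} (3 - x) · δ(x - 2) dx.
1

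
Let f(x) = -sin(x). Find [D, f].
- \cos{\left(x \right)}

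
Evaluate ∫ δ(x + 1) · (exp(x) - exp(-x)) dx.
- 2 \sinh{\left(1 \right)}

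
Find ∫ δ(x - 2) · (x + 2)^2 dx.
16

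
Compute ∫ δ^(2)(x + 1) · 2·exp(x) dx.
\frac{2}{e}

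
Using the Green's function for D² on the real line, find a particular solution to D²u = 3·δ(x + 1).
\frac{3|x + 1|}{2}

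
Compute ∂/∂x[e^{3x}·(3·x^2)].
3 x \left(3 x + 2\right) e^{3 x}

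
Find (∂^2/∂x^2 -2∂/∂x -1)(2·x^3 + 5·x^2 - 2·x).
- 2 x^{3} - 17 x^{2} - 6 x + 14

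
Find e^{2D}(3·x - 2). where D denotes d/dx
3 x + 4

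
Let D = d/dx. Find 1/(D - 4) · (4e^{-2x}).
- \frac{2 e^{- 2 x}}{3}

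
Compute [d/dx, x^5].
5 x^{4}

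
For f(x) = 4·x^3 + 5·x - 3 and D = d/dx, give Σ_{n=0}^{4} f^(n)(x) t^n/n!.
4 t^{3} + 12 t^{2} x + t \left(12 x^{2} + 5\right) + 4 x^{3} + 5 x - 3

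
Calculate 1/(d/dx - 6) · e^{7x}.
e^{7 x}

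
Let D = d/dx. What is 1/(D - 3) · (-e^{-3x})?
\frac{e^{- 3 x}}{6}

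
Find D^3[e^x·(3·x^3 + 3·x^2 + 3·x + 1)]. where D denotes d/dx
\left(3 x^{3} + 30 x^{2} + 75 x + 46\right) e^{x}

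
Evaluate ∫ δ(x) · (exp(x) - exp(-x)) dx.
0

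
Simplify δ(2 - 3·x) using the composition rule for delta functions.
\frac{\delta(x - 2/3)}{3}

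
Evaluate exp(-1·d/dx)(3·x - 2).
3 x - 5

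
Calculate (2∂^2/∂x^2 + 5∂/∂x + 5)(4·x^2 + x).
20 x^{2} + 45 x + 21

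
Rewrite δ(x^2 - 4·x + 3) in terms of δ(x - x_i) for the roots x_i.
\frac{\delta(x - 3) + \delta(x - 1)}{2}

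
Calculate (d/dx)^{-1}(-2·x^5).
- \frac{x^{6}}{3}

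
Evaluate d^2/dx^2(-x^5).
- 20 x^{3}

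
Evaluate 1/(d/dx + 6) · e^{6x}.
\frac{e^{6 x}}{12}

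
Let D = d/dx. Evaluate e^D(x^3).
x^{3} + 3 x^{2} + 3 x + 1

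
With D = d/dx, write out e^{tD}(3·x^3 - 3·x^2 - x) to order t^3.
3 t^{3} + t^{2} \left(9 x - 3\right) - t \left(- 9 x^{2} + 6 x + 1\right) + 3 x^{3} - 3 x^{2} - x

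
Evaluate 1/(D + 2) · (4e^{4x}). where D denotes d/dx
\frac{2 e^{4 x}}{3}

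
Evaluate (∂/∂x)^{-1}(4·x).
2 x^{2}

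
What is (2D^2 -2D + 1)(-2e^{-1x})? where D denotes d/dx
- 10 e^{- x}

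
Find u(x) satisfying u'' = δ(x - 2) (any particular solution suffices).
\frac{|x - 2|}{2}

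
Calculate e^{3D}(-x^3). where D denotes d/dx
- x^{3} - 9 x^{2} - 27 x - 27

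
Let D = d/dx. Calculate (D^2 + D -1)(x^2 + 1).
- x^{2} + 2 x + 1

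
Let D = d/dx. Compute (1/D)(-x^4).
- \frac{x^{5}}{5}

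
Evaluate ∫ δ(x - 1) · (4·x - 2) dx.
2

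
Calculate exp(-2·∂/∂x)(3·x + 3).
3 x - 3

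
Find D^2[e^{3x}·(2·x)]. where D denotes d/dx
\left(18 x + 12\right) e^{3 x}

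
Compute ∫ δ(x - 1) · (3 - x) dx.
2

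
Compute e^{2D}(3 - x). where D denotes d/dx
1 - x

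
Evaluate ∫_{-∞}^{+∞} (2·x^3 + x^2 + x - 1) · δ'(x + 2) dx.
-21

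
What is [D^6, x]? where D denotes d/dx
6D^{5}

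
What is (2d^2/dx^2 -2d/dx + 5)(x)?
5 x - 2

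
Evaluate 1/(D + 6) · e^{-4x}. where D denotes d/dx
\frac{e^{- 4 x}}{2}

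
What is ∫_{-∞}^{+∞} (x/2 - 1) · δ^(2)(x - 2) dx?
0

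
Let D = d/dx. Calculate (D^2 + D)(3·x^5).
15 x^{3} \left(x + 4\right)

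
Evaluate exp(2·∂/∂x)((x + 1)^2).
x^{2} + 6 x + 9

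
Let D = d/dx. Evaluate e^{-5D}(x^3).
x^{3} - 15 x^{2} + 75 x - 125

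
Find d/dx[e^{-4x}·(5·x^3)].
x^{2} \left(15 - 20 x\right) e^{- 4 x}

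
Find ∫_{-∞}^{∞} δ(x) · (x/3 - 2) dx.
-2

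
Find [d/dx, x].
1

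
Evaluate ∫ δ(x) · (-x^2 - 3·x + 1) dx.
1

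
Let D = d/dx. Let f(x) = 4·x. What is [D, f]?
4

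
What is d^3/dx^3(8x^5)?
480 x^{2}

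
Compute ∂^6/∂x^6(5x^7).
25200 x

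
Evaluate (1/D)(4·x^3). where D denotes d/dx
x^{4}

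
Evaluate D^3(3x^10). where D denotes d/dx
2160 x^{7}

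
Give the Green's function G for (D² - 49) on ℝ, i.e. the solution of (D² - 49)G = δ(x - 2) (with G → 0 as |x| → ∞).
-\frac{e^{-7|x - 2|}}{14}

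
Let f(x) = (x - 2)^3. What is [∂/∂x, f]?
3 \left(x - 2\right)^{2}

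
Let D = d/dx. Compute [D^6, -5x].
-30D^{5}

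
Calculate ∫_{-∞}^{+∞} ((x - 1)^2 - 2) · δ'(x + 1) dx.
4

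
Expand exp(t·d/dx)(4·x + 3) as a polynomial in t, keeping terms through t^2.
4 t + 4 x + 3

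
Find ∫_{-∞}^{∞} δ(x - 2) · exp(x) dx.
e^{2}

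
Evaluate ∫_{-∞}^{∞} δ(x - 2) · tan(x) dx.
\tan{\left(2 \right)}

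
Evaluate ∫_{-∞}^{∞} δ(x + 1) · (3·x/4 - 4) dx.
- \frac{19}{4}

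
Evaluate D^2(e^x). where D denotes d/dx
e^{x}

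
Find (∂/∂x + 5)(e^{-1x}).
4 e^{- x}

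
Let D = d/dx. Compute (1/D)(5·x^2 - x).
\frac{5 x^{3}}{3} - \frac{x^{2}}{2}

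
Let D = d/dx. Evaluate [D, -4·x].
-4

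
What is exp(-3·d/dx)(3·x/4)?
\frac{3 x}{4} - \frac{9}{4}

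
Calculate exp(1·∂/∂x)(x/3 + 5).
\frac{x}{3} + \frac{16}{3}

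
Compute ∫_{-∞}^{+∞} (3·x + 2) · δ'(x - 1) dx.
-3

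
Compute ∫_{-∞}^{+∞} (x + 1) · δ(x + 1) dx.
0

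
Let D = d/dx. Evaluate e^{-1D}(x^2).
x^{2} - 2 x + 1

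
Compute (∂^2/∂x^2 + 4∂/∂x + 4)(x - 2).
4 x - 4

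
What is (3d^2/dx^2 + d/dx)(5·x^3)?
15 x \left(x + 6\right)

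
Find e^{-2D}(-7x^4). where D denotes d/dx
- 7 x^{4} + 56 x^{3} - 168 x^{2} + 224 x - 112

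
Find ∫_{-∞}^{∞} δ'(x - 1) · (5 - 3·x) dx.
3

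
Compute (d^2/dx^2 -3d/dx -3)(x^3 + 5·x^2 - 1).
- 3 x^{3} - 24 x^{2} - 24 x + 13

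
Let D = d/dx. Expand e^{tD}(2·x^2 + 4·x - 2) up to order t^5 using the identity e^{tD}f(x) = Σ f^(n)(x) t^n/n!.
2 t^{2} + 4 t \left(x + 1\right) + 2 x^{2} + 4 x - 2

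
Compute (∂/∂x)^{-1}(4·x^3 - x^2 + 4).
x^{4} - \frac{x^{3}}{3} + 4 x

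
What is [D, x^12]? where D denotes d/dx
12 x^{11}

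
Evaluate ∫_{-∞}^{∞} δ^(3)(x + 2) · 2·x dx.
0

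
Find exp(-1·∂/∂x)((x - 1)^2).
x^{2} - 4 x + 4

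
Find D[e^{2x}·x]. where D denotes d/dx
\left(2 x + 1\right) e^{2 x}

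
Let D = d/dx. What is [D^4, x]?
4D^{3}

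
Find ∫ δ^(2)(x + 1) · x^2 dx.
2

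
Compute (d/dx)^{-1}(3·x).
\frac{3 x^{2}}{2}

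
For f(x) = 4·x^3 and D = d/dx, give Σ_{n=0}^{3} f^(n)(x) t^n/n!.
4 t^{3} + 12 t^{2} x + 12 t x^{2} + 4 x^{3}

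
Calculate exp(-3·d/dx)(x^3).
x^{3} - 9 x^{2} + 27 x - 27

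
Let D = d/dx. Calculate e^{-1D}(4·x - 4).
4 x - 8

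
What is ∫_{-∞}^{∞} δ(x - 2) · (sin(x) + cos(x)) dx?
\cos{\left(2 \right)} + \sin{\left(2 \right)}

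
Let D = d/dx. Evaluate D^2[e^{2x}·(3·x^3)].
6 x \left(2 x^{2} + 6 x + 3\right) e^{2 x}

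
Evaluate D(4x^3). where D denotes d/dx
12 x^{2}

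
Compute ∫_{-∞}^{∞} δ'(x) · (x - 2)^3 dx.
-12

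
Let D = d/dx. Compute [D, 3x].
3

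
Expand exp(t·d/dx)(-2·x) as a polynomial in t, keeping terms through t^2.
- 2 t - 2 x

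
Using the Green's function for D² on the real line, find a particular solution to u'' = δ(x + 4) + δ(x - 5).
\frac{|x + 4|}{2} + \frac{|x - 5|}{2}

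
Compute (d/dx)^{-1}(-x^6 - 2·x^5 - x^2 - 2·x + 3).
- \frac{x^{7}}{7} - \frac{x^{6}}{3} - \frac{x^{3}}{3} - x^{2} + 3 x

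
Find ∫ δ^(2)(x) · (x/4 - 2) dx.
0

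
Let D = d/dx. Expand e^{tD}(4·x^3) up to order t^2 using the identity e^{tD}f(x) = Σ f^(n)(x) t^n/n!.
4 x \left(3 t^{2} + 3 t x + x^{2}\right)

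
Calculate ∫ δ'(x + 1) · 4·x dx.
-4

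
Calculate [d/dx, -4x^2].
- 8 x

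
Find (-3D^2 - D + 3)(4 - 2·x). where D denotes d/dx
14 - 6 x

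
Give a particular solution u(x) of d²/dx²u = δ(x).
\frac{|x|}{2}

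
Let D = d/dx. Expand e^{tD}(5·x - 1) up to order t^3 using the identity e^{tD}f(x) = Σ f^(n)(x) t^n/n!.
5 t + 5 x - 1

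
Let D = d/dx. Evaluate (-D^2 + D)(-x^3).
3 x \left(2 - x\right)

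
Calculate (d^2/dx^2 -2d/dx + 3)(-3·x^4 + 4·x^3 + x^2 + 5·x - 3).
- 9 x^{4} + 36 x^{3} - 57 x^{2} + 35 x - 17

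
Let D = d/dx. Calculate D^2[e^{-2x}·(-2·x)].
8 \left(1 - x\right) e^{- 2 x}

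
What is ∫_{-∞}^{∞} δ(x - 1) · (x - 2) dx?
-1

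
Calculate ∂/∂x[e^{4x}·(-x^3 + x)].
\left(- 3 x^{2} + 4 x \left(1 - x^{2}\right) + 1\right) e^{4 x}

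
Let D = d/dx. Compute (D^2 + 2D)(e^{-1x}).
- e^{- x}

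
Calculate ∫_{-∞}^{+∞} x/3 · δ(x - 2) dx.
\frac{2}{3}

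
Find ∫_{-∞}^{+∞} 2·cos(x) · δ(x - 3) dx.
2 \cos{\left(3 \right)}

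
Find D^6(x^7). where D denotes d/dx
5040 x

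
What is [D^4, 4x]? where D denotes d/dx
16D^{3}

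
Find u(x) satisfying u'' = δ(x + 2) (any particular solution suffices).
\frac{|x + 2|}{2}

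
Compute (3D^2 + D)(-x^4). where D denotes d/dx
4 x^{2} \left(- x - 9\right)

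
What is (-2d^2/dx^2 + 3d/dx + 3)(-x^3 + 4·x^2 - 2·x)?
- 3 x^{3} + 3 x^{2} + 30 x - 22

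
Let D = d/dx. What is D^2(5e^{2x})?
20 e^{2 x}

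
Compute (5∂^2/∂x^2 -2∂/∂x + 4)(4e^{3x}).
172 e^{3 x}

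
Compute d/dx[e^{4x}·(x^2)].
2 x \left(2 x + 1\right) e^{4 x}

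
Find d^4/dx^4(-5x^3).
0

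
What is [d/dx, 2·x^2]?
4 x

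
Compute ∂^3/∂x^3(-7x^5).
- 420 x^{2}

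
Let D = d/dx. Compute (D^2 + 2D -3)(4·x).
8 - 12 x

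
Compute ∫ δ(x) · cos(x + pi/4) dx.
\frac{\sqrt{2}}{2}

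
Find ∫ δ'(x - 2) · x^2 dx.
-4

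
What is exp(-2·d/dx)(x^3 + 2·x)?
x^{3} - 6 x^{2} + 14 x - 12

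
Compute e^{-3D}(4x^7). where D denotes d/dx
4 x^{7} - 84 x^{6} + 756 x^{5} - 3780 x^{4} + 11340 x^{3} - 20412 x^{2} + 20412 x - 8748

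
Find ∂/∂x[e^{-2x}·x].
\left(1 - 2 x\right) e^{- 2 x}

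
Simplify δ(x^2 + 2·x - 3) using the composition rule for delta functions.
\frac{\delta(x + 3) + \delta(x - 1)}{4}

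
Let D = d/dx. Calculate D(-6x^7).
- 42 x^{6}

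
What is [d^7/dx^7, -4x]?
-28\frac{d^{6}}{dx^{6}}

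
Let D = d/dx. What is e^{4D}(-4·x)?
- 4 x - 16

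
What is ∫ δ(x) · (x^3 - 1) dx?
-1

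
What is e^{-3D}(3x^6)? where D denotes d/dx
3 x^{6} - 54 x^{5} + 405 x^{4} - 1620 x^{3} + 3645 x^{2} - 4374 x + 2187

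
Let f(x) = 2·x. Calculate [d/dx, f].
2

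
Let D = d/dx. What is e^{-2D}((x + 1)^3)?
x^{3} - 3 x^{2} + 3 x - 1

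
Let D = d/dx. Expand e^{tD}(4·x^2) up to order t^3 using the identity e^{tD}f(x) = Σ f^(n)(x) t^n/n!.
4 t^{2} + 8 t x + 4 x^{2}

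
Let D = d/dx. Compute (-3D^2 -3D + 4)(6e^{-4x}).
- 192 e^{- 4 x}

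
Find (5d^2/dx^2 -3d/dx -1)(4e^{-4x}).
364 e^{- 4 x}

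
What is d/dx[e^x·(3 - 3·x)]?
- 3 x e^{x}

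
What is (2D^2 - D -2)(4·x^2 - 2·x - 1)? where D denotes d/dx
- 8 x^{2} - 4 x + 20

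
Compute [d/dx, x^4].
4 x^{3}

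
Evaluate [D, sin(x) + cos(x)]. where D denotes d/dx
- \sin{\left(x \right)} + \cos{\left(x \right)}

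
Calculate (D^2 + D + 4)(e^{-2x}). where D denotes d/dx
6 e^{- 2 x}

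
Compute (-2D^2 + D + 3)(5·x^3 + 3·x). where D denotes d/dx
15 x^{3} + 15 x^{2} - 51 x + 3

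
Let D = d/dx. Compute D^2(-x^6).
- 30 x^{4}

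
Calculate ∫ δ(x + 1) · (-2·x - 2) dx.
0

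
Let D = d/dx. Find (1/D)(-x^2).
- \frac{x^{3}}{3}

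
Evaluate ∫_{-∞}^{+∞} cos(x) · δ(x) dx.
1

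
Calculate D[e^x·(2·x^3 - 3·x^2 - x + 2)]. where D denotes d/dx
\left(2 x^{3} + 3 x^{2} - 7 x + 1\right) e^{x}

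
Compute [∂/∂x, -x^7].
- 7 x^{6}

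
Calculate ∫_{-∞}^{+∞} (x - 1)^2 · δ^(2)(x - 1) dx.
2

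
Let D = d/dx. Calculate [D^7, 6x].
42D^{6}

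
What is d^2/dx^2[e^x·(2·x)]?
2 \left(x + 2\right) e^{x}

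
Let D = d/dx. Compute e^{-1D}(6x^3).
6 x^{3} - 18 x^{2} + 18 x - 6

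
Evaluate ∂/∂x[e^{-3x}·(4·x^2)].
4 x \left(2 - 3 x\right) e^{- 3 x}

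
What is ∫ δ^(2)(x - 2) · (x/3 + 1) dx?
0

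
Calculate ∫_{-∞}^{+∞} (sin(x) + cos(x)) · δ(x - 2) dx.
\cos{\left(2 \right)} + \sin{\left(2 \right)}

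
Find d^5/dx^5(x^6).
720 x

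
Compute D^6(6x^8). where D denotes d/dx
120960 x^{2}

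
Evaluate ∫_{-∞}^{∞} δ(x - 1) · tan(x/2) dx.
\tan{\left(\frac{1}{2} \right)}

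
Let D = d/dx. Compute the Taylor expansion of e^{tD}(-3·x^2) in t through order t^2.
- 3 t^{2} - 6 t x - 3 x^{2}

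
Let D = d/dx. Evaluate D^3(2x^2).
0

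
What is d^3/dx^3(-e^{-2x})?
8 e^{- 2 x}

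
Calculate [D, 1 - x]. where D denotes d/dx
-1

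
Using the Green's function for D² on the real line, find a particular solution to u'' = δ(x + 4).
\frac{|x + 4|}{2}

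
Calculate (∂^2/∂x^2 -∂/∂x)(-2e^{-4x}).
- 40 e^{- 4 x}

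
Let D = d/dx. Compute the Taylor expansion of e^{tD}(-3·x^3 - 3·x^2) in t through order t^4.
- 3 t^{3} - 3 t^{2} \left(3 x + 1\right) - 3 t x \left(3 x + 2\right) - 3 x^{3} - 3 x^{2}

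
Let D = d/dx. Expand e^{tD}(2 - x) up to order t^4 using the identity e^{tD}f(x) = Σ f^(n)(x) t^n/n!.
- t - x + 2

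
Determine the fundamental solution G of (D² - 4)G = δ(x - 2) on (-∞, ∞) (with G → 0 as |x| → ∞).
-\frac{e^{-2|x - 2|}}{4}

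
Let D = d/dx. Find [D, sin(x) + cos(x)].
- \sin{\left(x \right)} + \cos{\left(x \right)}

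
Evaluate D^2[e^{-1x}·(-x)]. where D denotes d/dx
\left(2 - x\right) e^{- x}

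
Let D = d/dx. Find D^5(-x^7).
- 2520 x^{2}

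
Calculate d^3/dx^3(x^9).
504 x^{6}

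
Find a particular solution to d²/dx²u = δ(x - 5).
\frac{|x - 5|}{2}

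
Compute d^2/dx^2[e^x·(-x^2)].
\left(- x^{2} - 4 x - 2\right) e^{x}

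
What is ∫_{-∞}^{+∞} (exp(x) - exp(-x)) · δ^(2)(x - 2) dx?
2 \sinh{\left(2 \right)}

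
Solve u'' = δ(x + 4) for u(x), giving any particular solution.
\frac{|x + 4|}{2}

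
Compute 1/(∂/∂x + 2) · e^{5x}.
\frac{e^{5 x}}{7}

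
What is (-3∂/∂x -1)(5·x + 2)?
- 5 x - 17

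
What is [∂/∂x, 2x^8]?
16 x^{7}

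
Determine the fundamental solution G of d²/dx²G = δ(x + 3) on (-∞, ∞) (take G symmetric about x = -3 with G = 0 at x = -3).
\frac{|x + 3|}{2}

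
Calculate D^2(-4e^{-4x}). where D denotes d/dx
- 64 e^{- 4 x}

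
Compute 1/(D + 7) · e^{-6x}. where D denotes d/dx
e^{- 6 x}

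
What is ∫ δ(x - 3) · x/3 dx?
1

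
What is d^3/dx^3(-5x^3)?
-30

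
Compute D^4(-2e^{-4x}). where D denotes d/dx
- 512 e^{- 4 x}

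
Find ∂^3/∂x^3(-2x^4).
- 48 x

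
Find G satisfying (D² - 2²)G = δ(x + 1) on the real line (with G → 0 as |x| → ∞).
-\frac{e^{-2|x + 1|}}{4}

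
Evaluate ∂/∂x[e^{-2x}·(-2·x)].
2 \left(2 x - 1\right) e^{- 2 x}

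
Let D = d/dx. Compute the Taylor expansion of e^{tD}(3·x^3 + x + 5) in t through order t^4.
3 t^{3} + 9 t^{2} x + t \left(9 x^{2} + 1\right) + 3 x^{3} + x + 5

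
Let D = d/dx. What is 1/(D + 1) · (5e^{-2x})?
- 5 e^{- 2 x}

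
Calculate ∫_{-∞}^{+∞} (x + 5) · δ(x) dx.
5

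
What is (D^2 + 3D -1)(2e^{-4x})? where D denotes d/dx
6 e^{- 4 x}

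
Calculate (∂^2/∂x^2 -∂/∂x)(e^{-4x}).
20 e^{- 4 x}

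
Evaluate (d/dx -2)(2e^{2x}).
0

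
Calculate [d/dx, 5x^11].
55 x^{10}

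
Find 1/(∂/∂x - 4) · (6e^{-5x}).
- \frac{2 e^{- 5 x}}{3}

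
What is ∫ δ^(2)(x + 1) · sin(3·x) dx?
9 \sin{\left(3 \right)}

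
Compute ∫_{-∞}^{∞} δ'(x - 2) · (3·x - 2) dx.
-3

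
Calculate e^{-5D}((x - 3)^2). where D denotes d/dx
x^{2} - 16 x + 64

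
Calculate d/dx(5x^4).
20 x^{3}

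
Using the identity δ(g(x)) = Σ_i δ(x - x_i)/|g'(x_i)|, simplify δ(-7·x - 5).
\frac{\delta(x + 5/7)}{7}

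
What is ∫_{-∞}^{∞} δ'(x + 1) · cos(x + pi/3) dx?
\cos{\left(\frac{\pi}{6} + 1 \right)}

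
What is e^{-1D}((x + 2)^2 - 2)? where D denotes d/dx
x^{2} + 2 x - 1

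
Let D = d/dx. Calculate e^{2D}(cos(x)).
\cos{\left(x + 2 \right)}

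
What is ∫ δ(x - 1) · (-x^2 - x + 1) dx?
-1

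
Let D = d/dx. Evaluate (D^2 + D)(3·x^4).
12 x^{2} \left(x + 3\right)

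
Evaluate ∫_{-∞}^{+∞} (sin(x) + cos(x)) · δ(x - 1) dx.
\cos{\left(1 \right)} + \sin{\left(1 \right)}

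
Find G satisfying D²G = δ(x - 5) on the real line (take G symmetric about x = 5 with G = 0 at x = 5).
\frac{|x - 5|}{2}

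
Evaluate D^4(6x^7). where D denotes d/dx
5040 x^{3}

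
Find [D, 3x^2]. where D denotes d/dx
6 x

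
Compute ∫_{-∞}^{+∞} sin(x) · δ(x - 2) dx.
\sin{\left(2 \right)}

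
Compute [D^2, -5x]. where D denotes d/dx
-10D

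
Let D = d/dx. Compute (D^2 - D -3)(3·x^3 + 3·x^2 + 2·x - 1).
- 9 x^{3} - 18 x^{2} + 6 x + 7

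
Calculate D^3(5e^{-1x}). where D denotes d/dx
- 5 e^{- x}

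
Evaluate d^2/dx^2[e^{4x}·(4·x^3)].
8 x \left(8 x^{2} + 12 x + 3\right) e^{4 x}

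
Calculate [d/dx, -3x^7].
- 21 x^{6}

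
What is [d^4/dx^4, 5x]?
20\frac{d^{3}}{dx^{3}}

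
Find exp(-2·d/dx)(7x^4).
7 x^{4} - 56 x^{3} + 168 x^{2} - 224 x + 112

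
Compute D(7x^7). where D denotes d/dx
49 x^{6}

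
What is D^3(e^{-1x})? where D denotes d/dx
- e^{- x}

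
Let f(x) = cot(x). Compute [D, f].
- \frac{1}{\sin^{2}{\left(x \right)}}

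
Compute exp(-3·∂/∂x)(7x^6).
7 x^{6} - 126 x^{5} + 945 x^{4} - 3780 x^{3} + 8505 x^{2} - 10206 x + 5103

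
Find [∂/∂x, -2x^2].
- 4 x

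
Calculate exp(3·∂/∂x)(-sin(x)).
- \sin{\left(x + 3 \right)}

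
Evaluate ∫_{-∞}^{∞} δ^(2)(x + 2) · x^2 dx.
2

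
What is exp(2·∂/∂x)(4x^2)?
4 x^{2} + 16 x + 16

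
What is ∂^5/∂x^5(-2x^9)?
- 30240 x^{4}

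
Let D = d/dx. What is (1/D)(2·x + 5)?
x^{2} + 5 x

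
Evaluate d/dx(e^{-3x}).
- 3 e^{- 3 x}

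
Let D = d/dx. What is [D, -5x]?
-5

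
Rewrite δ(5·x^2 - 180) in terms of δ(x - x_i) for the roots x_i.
\frac{\delta(x - 6) + \delta(x + 6)}{60}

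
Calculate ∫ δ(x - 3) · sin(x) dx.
\sin{\left(3 \right)}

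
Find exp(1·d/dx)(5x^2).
5 x^{2} + 10 x + 5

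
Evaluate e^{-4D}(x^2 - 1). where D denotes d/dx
x^{2} - 8 x + 15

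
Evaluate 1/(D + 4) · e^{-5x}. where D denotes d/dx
- e^{- 5 x}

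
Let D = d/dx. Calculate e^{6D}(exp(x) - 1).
e^{x + 6} - 1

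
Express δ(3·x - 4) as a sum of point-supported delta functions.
\frac{\delta(x - 4/3)}{3}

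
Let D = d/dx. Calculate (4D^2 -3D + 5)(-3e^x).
- 18 e^{x}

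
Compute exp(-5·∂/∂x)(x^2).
x^{2} - 10 x + 25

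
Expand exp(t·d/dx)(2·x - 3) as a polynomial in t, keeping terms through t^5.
2 t + 2 x - 3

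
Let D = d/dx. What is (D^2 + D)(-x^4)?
4 x^{2} \left(- x - 3\right)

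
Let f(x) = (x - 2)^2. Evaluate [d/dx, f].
2 x - 4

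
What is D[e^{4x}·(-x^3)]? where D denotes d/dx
x^{2} \left(- 4 x - 3\right) e^{4 x}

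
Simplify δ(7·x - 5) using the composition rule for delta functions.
\frac{\delta(x - 5/7)}{7}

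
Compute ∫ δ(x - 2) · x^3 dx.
8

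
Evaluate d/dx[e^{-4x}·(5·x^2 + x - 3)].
\left(- 20 x^{2} + 6 x + 13\right) e^{- 4 x}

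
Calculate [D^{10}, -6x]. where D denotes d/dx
-60D^{9}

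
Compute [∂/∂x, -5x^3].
- 15 x^{2}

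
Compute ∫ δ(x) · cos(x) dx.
1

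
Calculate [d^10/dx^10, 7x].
70\frac{d^{9}}{dx^{9}}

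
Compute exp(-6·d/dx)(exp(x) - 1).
e^{x - 6} - 1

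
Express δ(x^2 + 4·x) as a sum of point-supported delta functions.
\frac{\delta(x + 4) + \delta(x)}{4}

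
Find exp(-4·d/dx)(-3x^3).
- 3 x^{3} + 36 x^{2} - 144 x + 192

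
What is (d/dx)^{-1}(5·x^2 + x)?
\frac{5 x^{3}}{3} + \frac{x^{2}}{2}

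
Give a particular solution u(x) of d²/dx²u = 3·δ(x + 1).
\frac{3|x + 1|}{2}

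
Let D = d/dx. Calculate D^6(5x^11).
1663200 x^{5}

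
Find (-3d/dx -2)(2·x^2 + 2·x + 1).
- 4 x^{2} - 16 x - 8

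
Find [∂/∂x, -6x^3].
- 18 x^{2}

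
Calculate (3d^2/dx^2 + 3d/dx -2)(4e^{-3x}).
64 e^{- 3 x}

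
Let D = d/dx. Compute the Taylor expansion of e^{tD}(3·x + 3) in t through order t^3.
3 t + 3 x + 3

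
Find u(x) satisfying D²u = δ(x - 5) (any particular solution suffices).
\frac{|x - 5|}{2}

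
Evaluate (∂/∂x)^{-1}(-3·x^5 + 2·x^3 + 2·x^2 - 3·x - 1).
- \frac{x^{6}}{2} + \frac{x^{4}}{2} + \frac{2 x^{3}}{3} - \frac{3 x^{2}}{2} - x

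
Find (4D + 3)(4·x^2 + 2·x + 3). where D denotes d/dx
12 x^{2} + 38 x + 17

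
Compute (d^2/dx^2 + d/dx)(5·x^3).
15 x \left(x + 2\right)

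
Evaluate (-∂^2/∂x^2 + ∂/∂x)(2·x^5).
10 x^{3} \left(x - 4\right)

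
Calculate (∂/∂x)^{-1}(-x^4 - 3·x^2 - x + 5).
- \frac{x^{5}}{5} - x^{3} - \frac{x^{2}}{2} + 5 x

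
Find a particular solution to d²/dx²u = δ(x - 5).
\frac{|x - 5|}{2}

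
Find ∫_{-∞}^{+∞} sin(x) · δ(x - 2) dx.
\sin{\left(2 \right)}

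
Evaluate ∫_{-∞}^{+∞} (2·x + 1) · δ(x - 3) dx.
7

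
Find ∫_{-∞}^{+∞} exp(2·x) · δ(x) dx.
1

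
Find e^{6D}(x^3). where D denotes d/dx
x^{3} + 18 x^{2} + 108 x + 216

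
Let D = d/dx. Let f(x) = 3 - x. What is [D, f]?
-1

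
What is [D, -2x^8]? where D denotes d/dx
- 16 x^{7}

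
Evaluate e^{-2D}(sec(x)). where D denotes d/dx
\sec{\left(x - 2 \right)}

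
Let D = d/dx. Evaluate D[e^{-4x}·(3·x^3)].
x^{2} \left(9 - 12 x\right) e^{- 4 x}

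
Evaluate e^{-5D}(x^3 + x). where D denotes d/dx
x^{3} - 15 x^{2} + 76 x - 130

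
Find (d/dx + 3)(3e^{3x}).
18 e^{3 x}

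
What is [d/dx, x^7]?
7 x^{6}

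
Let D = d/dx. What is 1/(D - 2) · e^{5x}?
\frac{e^{5 x}}{3}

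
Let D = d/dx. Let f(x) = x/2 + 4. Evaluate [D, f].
\frac{1}{2}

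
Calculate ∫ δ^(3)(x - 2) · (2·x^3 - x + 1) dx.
-12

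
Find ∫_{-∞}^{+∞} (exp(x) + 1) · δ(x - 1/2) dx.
1 + e^{\frac{1}{2}}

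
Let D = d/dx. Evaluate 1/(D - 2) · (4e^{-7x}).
- \frac{4 e^{- 7 x}}{9}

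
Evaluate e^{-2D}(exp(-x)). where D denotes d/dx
e^{2 - x}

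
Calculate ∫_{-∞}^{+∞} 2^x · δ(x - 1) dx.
2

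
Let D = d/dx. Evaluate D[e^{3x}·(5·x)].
\left(15 x + 5\right) e^{3 x}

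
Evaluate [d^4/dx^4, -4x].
-16\frac{d^{3}}{dx^{3}}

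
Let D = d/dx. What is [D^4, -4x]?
-16D^{3}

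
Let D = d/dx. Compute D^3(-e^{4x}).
- 64 e^{4 x}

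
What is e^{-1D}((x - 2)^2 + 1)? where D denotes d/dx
x^{2} - 6 x + 10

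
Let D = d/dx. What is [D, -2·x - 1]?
-2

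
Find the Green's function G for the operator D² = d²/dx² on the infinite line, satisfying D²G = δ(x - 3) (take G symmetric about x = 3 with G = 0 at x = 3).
\frac{|x - 3|}{2}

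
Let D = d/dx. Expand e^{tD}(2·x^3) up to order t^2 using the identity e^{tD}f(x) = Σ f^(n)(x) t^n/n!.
2 x \left(3 t^{2} + 3 t x + x^{2}\right)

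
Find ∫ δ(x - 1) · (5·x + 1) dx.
6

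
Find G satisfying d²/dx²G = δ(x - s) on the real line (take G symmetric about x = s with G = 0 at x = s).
\frac{|x - s|}{2}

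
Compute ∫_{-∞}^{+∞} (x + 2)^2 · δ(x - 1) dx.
9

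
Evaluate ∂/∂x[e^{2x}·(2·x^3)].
x^{2} \left(4 x + 6\right) e^{2 x}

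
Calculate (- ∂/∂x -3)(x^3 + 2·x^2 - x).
- 3 x^{3} - 9 x^{2} - x + 1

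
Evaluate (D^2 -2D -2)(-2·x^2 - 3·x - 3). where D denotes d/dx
4 x^{2} + 14 x + 8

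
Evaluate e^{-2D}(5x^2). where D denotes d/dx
5 x^{2} - 20 x + 20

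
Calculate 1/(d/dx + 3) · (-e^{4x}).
- \frac{e^{4 x}}{7}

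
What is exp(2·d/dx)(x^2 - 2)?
x^{2} + 4 x + 2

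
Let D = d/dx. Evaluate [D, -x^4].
- 4 x^{3}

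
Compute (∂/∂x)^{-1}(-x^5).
- \frac{x^{6}}{6}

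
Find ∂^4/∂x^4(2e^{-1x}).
2 e^{- x}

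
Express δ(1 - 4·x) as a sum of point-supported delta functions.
\frac{\delta(x - 1/4)}{4}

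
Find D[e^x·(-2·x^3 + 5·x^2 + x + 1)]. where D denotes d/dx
\left(- 2 x^{3} - x^{2} + 11 x + 2\right) e^{x}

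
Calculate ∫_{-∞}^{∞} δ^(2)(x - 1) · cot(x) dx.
\frac{2 \cot{\left(1 \right)}}{\sin^{2}{\left(1 \right)}}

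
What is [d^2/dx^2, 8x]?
16\frac{d}{dx}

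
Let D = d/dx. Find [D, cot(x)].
- \frac{1}{\sin^{2}{\left(x \right)}}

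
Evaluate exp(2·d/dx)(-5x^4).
- 5 x^{4} - 40 x^{3} - 120 x^{2} - 160 x - 80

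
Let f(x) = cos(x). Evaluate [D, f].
- \sin{\left(x \right)}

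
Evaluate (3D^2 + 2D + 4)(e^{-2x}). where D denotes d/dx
12 e^{- 2 x}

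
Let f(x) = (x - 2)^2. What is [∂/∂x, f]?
2 x - 4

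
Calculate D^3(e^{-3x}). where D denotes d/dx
- 27 e^{- 3 x}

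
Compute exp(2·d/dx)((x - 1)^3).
x^{3} + 3 x^{2} + 3 x + 1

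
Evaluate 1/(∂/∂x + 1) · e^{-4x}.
- \frac{e^{- 4 x}}{3}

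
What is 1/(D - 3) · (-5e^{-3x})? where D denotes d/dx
\frac{5 e^{- 3 x}}{6}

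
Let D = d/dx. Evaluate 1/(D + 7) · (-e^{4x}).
- \frac{e^{4 x}}{11}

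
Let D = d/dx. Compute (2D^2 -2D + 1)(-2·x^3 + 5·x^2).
- 2 x^{3} + 17 x^{2} - 44 x + 20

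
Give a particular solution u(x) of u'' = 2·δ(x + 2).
|x + 2|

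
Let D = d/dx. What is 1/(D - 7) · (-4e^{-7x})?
\frac{2 e^{- 7 x}}{7}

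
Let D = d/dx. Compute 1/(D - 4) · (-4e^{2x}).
2 e^{2 x}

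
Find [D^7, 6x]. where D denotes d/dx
42D^{6}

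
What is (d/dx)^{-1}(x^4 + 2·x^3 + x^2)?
\frac{x^{5}}{5} + \frac{x^{4}}{2} + \frac{x^{3}}{3}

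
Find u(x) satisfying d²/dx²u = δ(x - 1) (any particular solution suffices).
\frac{|x - 1|}{2}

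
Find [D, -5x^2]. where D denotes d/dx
- 10 x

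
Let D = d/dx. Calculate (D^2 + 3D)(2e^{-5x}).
20 e^{- 5 x}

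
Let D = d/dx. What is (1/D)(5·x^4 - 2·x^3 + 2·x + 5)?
x^{5} - \frac{x^{4}}{2} + x^{2} + 5 x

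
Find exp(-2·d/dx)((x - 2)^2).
x^{2} - 8 x + 16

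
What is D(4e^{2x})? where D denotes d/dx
8 e^{2 x}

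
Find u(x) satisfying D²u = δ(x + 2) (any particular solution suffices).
\frac{|x + 2|}{2}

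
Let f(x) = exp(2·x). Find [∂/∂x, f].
2 e^{2 x}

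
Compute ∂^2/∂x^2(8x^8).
448 x^{6}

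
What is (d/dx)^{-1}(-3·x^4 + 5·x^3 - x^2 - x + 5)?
- \frac{3 x^{5}}{5} + \frac{5 x^{4}}{4} - \frac{x^{3}}{3} - \frac{x^{2}}{2} + 5 x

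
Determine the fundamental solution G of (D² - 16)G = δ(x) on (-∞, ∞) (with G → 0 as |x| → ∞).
-\frac{e^{-4|x|}}{8}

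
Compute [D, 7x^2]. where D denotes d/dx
14 x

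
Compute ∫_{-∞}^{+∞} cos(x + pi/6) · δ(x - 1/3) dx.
\cos{\left(\frac{1}{3} + \frac{\pi}{6} \right)}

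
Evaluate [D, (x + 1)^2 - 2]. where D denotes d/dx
2 x + 2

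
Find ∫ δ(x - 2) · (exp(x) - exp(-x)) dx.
2 \sinh{\left(2 \right)}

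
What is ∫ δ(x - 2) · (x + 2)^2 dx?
16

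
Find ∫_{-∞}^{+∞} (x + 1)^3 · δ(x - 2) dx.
27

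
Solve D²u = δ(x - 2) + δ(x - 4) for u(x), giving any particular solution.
\frac{|x - 2|}{2} + \frac{|x - 4|}{2}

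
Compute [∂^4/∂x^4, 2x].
8\frac{d^{3}}{dx^{3}}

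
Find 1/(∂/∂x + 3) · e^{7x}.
\frac{e^{7 x}}{10}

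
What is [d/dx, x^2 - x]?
2 x - 1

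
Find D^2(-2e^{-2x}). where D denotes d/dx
- 8 e^{- 2 x}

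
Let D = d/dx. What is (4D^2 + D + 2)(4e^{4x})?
280 e^{4 x}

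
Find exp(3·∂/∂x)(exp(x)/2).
\frac{e^{x + 3}}{2}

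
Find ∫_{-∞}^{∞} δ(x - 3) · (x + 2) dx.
5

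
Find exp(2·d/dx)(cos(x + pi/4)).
\cos{\left(x + \frac{\pi}{4} + 2 \right)}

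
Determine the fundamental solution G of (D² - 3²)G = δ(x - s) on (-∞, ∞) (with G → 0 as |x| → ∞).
-\frac{e^{-3|x-s|}}{6}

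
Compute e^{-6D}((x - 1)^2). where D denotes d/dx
x^{2} - 14 x + 49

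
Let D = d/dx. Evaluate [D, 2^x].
2^{x} \log{\left(2 \right)}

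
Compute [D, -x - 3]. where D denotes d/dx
-1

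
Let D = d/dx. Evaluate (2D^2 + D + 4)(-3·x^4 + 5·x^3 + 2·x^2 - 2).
x \left(- 12 x^{3} + 8 x^{2} - 49 x + 64\right)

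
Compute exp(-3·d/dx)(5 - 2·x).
11 - 2 x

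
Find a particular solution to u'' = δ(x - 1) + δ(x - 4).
\frac{|x - 1|}{2} + \frac{|x - 4|}{2}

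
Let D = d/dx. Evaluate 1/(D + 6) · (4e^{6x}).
\frac{e^{6 x}}{3}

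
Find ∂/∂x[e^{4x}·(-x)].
\left(- 4 x - 1\right) e^{4 x}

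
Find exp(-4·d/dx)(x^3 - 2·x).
x^{3} - 12 x^{2} + 46 x - 56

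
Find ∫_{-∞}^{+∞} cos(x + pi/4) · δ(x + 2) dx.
\sin{\left(\frac{\pi}{4} + 2 \right)}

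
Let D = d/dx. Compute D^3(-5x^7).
- 1050 x^{4}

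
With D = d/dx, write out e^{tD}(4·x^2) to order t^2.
4 t^{2} + 8 t x + 4 x^{2}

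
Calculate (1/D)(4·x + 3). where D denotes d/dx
2 x^{2} + 3 x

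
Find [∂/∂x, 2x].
2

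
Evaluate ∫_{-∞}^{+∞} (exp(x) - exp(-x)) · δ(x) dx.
0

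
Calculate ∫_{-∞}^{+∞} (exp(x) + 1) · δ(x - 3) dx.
1 + e^{3}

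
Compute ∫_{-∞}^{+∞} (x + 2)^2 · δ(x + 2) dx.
0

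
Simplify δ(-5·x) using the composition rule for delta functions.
\frac{\delta(x)}{5}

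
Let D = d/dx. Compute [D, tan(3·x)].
\frac{3}{\cos^{2}{\left(3 x \right)}}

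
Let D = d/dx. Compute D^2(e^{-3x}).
9 e^{- 3 x}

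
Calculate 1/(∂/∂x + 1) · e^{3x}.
\frac{e^{3 x}}{4}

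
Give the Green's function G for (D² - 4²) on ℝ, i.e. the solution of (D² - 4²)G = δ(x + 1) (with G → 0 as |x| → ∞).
-\frac{e^{-4|x + 1|}}{8}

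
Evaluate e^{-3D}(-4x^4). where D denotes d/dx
- 4 x^{4} + 48 x^{3} - 216 x^{2} + 432 x - 324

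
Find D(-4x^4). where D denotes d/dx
- 16 x^{3}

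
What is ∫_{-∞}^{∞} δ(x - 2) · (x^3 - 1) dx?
7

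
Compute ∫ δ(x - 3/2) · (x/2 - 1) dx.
- \frac{1}{4}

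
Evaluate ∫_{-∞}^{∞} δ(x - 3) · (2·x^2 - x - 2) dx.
13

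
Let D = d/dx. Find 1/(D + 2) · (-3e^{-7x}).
\frac{3 e^{- 7 x}}{5}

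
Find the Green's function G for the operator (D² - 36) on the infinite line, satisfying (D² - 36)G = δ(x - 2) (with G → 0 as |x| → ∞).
-\frac{e^{-6|x - 2|}}{12}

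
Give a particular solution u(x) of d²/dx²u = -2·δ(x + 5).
-|x + 5|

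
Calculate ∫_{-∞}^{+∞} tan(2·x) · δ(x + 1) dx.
- \tan{\left(2 \right)}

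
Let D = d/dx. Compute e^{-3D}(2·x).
2 x - 6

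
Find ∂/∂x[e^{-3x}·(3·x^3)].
9 x^{2} \left(1 - x\right) e^{- 3 x}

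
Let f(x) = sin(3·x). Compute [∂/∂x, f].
3 \cos{\left(3 x \right)}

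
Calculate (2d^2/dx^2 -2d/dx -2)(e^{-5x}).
58 e^{- 5 x}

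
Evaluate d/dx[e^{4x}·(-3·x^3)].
x^{2} \left(- 12 x - 9\right) e^{4 x}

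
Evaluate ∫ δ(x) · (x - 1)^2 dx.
1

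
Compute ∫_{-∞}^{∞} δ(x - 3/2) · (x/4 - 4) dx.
- \frac{29}{8}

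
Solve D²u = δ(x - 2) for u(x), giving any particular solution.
\frac{|x - 2|}{2}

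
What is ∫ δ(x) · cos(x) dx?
1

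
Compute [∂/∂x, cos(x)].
- \sin{\left(x \right)}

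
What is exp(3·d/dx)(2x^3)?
2 x^{3} + 18 x^{2} + 54 x + 54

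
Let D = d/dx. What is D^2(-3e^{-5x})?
- 75 e^{- 5 x}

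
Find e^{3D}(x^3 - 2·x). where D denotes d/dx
x^{3} + 9 x^{2} + 25 x + 21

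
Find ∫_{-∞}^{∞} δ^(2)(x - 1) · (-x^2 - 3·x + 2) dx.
-2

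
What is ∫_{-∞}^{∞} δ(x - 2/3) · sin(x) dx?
\sin{\left(\frac{2}{3} \right)}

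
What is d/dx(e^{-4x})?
- 4 e^{- 4 x}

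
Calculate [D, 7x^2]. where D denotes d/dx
14 x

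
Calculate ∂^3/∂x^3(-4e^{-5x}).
500 e^{- 5 x}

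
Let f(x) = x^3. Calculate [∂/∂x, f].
3 x^{2}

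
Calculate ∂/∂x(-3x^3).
- 9 x^{2}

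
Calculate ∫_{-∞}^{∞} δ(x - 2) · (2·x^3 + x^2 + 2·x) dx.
24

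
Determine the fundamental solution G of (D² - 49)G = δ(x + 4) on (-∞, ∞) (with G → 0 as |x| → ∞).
-\frac{e^{-7|x + 4|}}{14}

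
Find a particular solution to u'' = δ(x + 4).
\frac{|x + 4|}{2}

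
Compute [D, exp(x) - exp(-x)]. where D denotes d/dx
2 \cosh{\left(x \right)}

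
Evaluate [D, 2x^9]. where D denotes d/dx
18 x^{8}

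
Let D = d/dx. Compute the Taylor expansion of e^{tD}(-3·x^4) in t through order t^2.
3 x^{2} \left(- 6 t^{2} - 4 t x - x^{2}\right)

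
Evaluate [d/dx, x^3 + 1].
3 x^{2}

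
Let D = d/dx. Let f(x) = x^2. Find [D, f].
2 x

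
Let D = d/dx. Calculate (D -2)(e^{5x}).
3 e^{5 x}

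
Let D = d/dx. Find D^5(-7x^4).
0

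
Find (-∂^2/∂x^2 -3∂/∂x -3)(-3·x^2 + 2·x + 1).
9 x^{2} + 12 x - 3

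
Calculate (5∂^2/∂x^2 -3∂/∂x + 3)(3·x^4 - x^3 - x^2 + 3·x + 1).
9 x^{4} - 39 x^{3} + 186 x^{2} - 15 x - 16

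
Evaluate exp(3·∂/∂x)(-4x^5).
- 4 x^{5} - 60 x^{4} - 360 x^{3} - 1080 x^{2} - 1620 x - 972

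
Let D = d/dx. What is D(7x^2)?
14 x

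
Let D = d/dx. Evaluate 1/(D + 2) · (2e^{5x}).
\frac{2 e^{5 x}}{7}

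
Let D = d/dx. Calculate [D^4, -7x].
-28D^{3}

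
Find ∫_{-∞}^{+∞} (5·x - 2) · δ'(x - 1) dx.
-5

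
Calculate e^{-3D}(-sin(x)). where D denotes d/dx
- \sin{\left(x - 3 \right)}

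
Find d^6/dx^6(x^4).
0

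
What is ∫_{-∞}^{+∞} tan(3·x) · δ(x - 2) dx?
\tan{\left(6 \right)}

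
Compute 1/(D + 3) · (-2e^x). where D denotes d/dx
- \frac{e^{x}}{2}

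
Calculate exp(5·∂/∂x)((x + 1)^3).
x^{3} + 18 x^{2} + 108 x + 216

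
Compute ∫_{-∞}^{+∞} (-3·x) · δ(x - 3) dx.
-9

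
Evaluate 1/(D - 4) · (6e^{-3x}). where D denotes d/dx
- \frac{6 e^{- 3 x}}{7}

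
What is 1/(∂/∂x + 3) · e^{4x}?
\frac{e^{4 x}}{7}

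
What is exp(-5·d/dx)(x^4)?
x^{4} - 20 x^{3} + 150 x^{2} - 500 x + 625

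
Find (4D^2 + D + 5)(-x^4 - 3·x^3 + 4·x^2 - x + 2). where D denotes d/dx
- 5 x^{4} - 19 x^{3} - 37 x^{2} - 69 x + 41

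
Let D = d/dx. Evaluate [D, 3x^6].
18 x^{5}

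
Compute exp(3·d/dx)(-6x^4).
- 6 x^{4} - 72 x^{3} - 324 x^{2} - 648 x - 486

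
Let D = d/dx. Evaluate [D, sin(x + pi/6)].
\cos{\left(x + \frac{\pi}{6} \right)}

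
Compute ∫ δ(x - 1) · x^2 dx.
1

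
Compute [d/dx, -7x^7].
- 49 x^{6}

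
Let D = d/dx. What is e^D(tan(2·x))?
\tan{\left(2 x + 2 \right)}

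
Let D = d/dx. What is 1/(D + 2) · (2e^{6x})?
\frac{e^{6 x}}{4}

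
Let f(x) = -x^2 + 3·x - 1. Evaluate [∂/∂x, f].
3 - 2 x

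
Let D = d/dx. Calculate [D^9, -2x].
-18D^{8}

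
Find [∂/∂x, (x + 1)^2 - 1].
2 x + 2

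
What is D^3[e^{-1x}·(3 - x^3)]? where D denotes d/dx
\left(x^{3} - 9 x^{2} + 18 x - 9\right) e^{- x}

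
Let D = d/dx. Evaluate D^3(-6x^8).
- 2016 x^{5}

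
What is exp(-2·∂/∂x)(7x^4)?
7 x^{4} - 56 x^{3} + 168 x^{2} - 224 x + 112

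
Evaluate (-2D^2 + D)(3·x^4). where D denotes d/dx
12 x^{2} \left(x - 6\right)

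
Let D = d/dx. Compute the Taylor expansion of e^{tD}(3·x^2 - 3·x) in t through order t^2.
3 t^{2} + 3 t \left(2 x - 1\right) + 3 x^{2} - 3 x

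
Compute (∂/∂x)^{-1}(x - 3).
\frac{x^{2}}{2} - 3 x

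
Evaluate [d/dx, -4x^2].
- 8 x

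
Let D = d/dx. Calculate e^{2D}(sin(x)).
\sin{\left(x + 2 \right)}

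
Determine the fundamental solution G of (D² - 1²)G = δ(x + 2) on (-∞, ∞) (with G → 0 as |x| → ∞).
-\frac{e^{-|x + 2|}}{2}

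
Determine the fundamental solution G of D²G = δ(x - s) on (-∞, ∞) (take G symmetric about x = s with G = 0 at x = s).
\frac{|x - s|}{2}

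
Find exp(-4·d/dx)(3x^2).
3 x^{2} - 24 x + 48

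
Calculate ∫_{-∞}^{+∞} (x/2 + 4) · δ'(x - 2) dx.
- \frac{1}{2}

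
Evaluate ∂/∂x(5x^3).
15 x^{2}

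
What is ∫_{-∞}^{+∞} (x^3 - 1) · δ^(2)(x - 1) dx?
6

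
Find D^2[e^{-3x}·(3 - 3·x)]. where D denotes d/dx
9 \left(5 - 3 x\right) e^{- 3 x}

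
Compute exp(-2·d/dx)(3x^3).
3 x^{3} - 18 x^{2} + 36 x - 24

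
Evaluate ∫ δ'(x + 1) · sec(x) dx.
\tan{\left(1 \right)} \sec{\left(1 \right)}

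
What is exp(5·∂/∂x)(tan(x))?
\tan{\left(x + 5 \right)}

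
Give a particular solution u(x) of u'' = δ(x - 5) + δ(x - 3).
\frac{|x - 5|}{2} + \frac{|x - 3|}{2}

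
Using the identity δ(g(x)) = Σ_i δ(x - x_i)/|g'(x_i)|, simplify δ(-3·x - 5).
\frac{\delta(x + 5/3)}{3}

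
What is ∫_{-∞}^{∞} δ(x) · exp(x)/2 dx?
\frac{1}{2}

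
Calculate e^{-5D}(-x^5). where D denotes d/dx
- x^{5} + 25 x^{4} - 250 x^{3} + 1250 x^{2} - 3125 x + 3125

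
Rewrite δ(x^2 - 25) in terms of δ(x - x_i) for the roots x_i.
\frac{\delta(x - 5) + \delta(x + 5)}{10}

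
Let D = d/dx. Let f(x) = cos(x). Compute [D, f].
- \sin{\left(x \right)}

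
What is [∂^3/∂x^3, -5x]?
-15\frac{d^{2}}{dx^{2}}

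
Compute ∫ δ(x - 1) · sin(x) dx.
\sin{\left(1 \right)}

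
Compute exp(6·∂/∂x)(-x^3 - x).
- x^{3} - 18 x^{2} - 109 x - 222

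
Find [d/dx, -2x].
-2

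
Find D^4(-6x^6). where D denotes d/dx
- 2160 x^{2}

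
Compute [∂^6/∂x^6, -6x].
-36\frac{d^{5}}{dx^{5}}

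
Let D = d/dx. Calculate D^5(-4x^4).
0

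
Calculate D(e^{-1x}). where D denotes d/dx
- e^{- x}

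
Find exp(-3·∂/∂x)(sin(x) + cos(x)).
\sqrt{2} \cos{\left(- x + \frac{\pi}{4} + 3 \right)}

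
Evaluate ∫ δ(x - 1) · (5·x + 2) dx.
7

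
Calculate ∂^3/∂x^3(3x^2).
0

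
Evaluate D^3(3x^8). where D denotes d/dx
1008 x^{5}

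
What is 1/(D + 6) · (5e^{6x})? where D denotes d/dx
\frac{5 e^{6 x}}{12}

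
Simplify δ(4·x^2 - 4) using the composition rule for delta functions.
\frac{\delta(x - 1) + \delta(x + 1)}{8}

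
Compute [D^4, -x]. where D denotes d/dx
-4D^{3}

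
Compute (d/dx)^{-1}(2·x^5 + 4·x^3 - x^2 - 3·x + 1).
\frac{x^{6}}{3} + x^{4} - \frac{x^{3}}{3} - \frac{3 x^{2}}{2} + x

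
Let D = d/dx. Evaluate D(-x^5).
- 5 x^{4}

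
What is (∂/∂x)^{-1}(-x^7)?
- \frac{x^{8}}{8}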